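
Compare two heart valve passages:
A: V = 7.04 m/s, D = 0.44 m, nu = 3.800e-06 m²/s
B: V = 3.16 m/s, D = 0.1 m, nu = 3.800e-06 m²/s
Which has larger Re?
Re(A) = 815158, Re(B) = 83158. Answer: A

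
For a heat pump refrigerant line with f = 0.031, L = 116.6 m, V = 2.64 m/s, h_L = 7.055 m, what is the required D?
Formula: h_L = f \frac{L}{D} \frac{V^2}{2g}
Substituting knowns: 7.055 = 0.031·(116.6/D)·2.64²/(2·9.81)
Solving for D: D = 0.031·116.6·2.64²/(2·9.81·7.055) = 0.182 m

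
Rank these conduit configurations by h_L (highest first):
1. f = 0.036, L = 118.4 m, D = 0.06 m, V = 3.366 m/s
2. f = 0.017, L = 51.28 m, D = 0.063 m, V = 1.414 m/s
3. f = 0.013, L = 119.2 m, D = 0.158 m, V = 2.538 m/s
Case 1: h_L = 41.02 m
Case 2: h_L = 1.41 m
Case 3: h_L = 3.22 m
Ranking (highest first): 1, 3, 2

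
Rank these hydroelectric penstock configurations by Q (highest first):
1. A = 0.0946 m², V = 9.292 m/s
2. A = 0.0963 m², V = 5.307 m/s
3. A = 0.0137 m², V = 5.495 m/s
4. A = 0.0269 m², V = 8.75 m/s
Case 1: Q = 879 L/s
Case 2: Q = 511.1 L/s
Case 3: Q = 75.28 L/s
Case 4: Q = 235.4 L/s
Ranking (highest first): 1, 2, 4, 3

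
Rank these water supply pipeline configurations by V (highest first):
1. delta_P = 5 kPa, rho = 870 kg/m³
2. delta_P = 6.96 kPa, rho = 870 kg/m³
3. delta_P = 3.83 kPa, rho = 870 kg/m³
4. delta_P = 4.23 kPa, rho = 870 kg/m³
Case 1: V = 3.39 m/s
Case 2: V = 4 m/s
Case 3: V = 2.967 m/s
Case 4: V = 3.118 m/s
Ranking (highest first): 2, 1, 4, 3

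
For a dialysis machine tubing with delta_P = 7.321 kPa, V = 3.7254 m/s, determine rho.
Formula: V = \sqrt{\frac{2 \Delta P}{\rho}}
Substituting knowns: 3.7254 = √(2·(7.321·1000)/rho)
Solving for rho: rho = 2·(7.321·1000)/3.7254² = 1055 kg/m³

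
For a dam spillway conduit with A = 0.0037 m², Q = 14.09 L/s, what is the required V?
Formula: Q = A V
Substituting knowns: 14.09 = 0.0037·V·1000
Solving for V: V = (14.09/1000)/0.0037 = 3.808 m/s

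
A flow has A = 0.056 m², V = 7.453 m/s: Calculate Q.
Formula: Q = A V
Q = 0.056·7.453·1000 = 417.4 L/s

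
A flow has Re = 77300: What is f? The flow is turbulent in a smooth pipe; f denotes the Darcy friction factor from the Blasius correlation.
Formula: f = \frac{0.316}{Re^{0.25}}
f = 0.316/77300^0.25 = 0.01895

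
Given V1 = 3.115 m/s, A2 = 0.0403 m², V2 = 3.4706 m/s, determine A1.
Formula: V_2 = \frac{A_1 V_1}{A_2}
Substituting knowns: 3.4706 = A1·3.115/0.0403
Solving for A1: A1 = 3.4706·0.0403/3.115 = 0.0449 m²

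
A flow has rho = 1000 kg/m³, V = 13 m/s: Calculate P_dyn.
Formula: P_{dyn} = \frac{1}{2} \rho V^2
P_dyn = 0.5·1000·13²/1000 = 84.5 kPa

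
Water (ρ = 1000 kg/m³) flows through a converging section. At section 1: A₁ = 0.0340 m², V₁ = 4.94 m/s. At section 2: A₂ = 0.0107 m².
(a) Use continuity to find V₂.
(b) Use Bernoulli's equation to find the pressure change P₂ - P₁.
(a) Continuity: A₁V₁=A₂V₂ -> V₂=A₁V₁/A₂=0.0340*4.94/0.0107=15.70 m/s
(b) Bernoulli: P₂-P₁=0.5*rho*(V₁^2-V₂^2)/1000=0.5*1000*(4.94^2-15.70^2)/1000=-111 kPa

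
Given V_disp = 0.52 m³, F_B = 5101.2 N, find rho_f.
Formula: F_B = \rho_f g V_{disp}
Substituting knowns: 5101.2 = rho_f·9.81·0.52
Solving for rho_f: rho_f = 5101.2/(9.81·0.52) = 1000 kg/m³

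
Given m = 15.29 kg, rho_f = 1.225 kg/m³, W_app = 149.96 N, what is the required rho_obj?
Formula: W_{app} = mg\left(1 - \frac{\rho_f}{\rho_{obj}}\right)
Substituting knowns: 149.96 = 15.29·9.81·(1 − 1.225/rho_obj)
Solving for rho_obj: rho_obj = 1.225/(1 − 149.96/(15.29·9.81)) = 5265 kg/m³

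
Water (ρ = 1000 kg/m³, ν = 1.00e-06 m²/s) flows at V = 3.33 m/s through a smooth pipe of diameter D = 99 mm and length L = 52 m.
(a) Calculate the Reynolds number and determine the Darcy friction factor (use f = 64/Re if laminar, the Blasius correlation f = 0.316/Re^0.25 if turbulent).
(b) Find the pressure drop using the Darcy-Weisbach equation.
(a) Re = V·D/ν = 3.33·0.099/1.00e-06 = 329670 → turbulent (Re > 4000); f = 0.316/Re^0.25 = 0.316/329670^0.25 = 0.013188 (Blasius is strictly valid for Re ≲ 1e5; used here as the smooth-pipe estimate the problem specifies)
(b) Darcy-Weisbach: ΔP = f·(L/D)·½ρV²/1000 = 0.013188·(52/0.099)·½·1000·3.33²/1000 = 38.41 kPa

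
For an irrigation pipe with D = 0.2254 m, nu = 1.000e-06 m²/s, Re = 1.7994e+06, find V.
Formula: Re = \frac{V D}{\nu}
Substituting knowns: 1.7994e+06 = V·0.2254/1.000e-06
Solving for V: V = 1.7994e+06·1.000e-06/0.2254 = 7.983 m/s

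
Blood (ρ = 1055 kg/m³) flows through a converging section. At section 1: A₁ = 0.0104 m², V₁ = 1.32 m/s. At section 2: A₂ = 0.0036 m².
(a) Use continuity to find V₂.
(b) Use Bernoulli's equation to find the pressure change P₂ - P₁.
(a) Continuity: A₁V₁=A₂V₂ -> V₂=A₁V₁/A₂=0.0104*1.32/0.0036=3.81 m/s
(b) Bernoulli: P₂-P₁=0.5*rho*(V₁^2-V₂^2)/1000=0.5*1055*(1.32^2-3.81^2)/1000=-6.738 kPa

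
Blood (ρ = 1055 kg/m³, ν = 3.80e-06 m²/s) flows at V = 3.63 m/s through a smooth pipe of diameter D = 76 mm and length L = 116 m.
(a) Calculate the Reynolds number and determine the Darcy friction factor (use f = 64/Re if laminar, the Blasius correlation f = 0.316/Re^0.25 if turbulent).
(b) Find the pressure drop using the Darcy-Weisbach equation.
(a) Re = V·D/ν = 3.63·0.076/3.80e-06 = 72600 → turbulent (Re > 4000); f = 0.316/Re^0.25 = 0.316/72600^0.25 = 0.019251
(b) Darcy-Weisbach: ΔP = f·(L/D)·½ρV²/1000 = 0.019251·(116/0.076)·½·1055·3.63²/1000 = 204.2 kPa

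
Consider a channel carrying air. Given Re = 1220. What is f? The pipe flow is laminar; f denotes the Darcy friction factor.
Formula: f = \frac{64}{Re}
f = 64/1220 = 0.05246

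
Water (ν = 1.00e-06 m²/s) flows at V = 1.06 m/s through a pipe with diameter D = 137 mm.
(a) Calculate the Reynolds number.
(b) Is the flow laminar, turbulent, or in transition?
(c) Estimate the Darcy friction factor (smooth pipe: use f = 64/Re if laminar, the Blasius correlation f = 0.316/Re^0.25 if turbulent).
(a) Re = V·D/ν = 1.06·0.137/1.00e-06 = 145220
(b) Flow regime: turbulent (Re > 4000)
(c) Friction factor: f = 0.316/Re^0.25 = 0.316/145220^0.25 = 0.01619 (Blasius is strictly valid for Re ≲ 1e5; used here as the smooth-pipe estimate the problem specifies)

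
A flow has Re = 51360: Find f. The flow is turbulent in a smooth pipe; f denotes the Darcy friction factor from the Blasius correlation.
Formula: f = \frac{0.316}{Re^{0.25}}
f = 0.316/51360^0.25 = 0.02099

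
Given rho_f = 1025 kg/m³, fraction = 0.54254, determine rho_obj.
Formula: f_{sub} = \frac{\rho_{obj}}{\rho_f}
Substituting knowns: 0.54254 = rho_obj/1025
Solving for rho_obj: rho_obj = 0.54254·1025 = 556.1 kg/m³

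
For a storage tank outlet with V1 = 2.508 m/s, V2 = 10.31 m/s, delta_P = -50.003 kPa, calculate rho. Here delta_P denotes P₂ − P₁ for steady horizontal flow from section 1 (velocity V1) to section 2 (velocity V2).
Formula: \Delta P = \frac{1}{2} \rho (V_1^2 - V_2^2)
Substituting knowns: -50.003 = 0.5·rho·(2.508² − 10.31²)/1000
Solving for rho: rho = 2·(-50.003·1000)/(2.508² − 10.31²) = 1000 kg/m³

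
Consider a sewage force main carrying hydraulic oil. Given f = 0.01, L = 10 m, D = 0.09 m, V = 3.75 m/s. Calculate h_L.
Formula: h_L = f \frac{L}{D} \frac{V^2}{2g}
h_L = 0.01·(10/0.09)·3.75²/(2·9.81) = 0.7964 m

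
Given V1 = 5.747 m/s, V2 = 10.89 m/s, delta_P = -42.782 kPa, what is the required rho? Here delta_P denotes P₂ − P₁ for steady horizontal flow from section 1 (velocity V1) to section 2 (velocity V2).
Formula: \Delta P = \frac{1}{2} \rho (V_1^2 - V_2^2)
Substituting knowns: -42.782 = 0.5·rho·(5.747² − 10.89²)/1000
Solving for rho: rho = 2·(-42.782·1000)/(5.747² − 10.89²) = 1000 kg/m³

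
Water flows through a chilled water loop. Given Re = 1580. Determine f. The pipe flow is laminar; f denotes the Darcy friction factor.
Formula: f = \frac{64}{Re}
f = 64/1580 = 0.04051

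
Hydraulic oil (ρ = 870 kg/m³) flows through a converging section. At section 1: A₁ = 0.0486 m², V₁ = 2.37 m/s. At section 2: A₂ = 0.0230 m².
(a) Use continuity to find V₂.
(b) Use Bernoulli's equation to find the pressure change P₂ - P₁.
(a) Continuity: A₁V₁=A₂V₂ -> V₂=A₁V₁/A₂=0.0486*2.37/0.0230=5.01 m/s
(b) Bernoulli: P₂-P₁=0.5*rho*(V₁^2-V₂^2)/1000=0.5*870*(2.37^2-5.01^2)/1000=-8.475 kPa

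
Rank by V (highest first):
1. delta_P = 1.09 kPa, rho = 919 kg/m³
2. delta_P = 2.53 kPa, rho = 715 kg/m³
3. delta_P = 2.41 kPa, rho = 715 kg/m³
Case 1: V = 1.54 m/s
Case 2: V = 2.66 m/s
Case 3: V = 2.596 m/s
Ranking (highest first): 2, 3, 1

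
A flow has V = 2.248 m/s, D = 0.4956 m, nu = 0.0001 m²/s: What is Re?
Formula: Re = \frac{V D}{\nu}
Re = 2.248·0.4956/0.0001 = 11141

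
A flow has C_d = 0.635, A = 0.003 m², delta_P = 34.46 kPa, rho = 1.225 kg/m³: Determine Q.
Formula: Q = C_d A \sqrt{\frac{2 \Delta P}{\rho}}
Q = 0.635·0.003·√(2·(34.46·1000)/1.225)·1000 = 451.9 L/s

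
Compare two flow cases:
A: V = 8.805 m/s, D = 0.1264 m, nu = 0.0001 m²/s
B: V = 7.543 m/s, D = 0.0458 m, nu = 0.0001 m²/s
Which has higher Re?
Re(A) = 11130, Re(B) = 3455. Answer: A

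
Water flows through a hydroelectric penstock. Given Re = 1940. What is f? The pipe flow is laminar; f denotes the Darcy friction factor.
Formula: f = \frac{64}{Re}
f = 64/1940 = 0.03299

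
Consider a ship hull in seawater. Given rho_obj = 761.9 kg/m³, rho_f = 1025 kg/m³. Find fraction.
Formula: f_{sub} = \frac{\rho_{obj}}{\rho_f}
fraction = 761.9/1025 = 0.7433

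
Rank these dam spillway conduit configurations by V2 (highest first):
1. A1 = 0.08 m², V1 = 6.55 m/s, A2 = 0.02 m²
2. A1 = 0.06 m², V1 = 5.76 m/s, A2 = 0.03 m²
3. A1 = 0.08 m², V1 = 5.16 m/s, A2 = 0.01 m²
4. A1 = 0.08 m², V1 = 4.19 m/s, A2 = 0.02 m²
Case 1: V2 = 26.2 m/s
Case 2: V2 = 11.52 m/s
Case 3: V2 = 41.28 m/s
Case 4: V2 = 16.76 m/s
Ranking (highest first): 3, 1, 4, 2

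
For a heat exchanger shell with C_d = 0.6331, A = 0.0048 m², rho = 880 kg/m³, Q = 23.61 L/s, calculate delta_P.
Formula: Q = C_d A \sqrt{\frac{2 \Delta P}{\rho}}
Substituting knowns: 23.61 = 0.6331·0.0048·√(2·(delta_P·1000)/880)·1000
Solving for delta_P: delta_P = ((23.61/1000)/(0.6331·0.0048))²·880/2/1000 = 26.56 kPa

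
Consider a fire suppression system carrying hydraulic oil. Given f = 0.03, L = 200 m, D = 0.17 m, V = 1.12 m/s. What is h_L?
Formula: h_L = f \frac{L}{D} \frac{V^2}{2g}
h_L = 0.03·(200/0.17)·1.12²/(2·9.81) = 2.257 m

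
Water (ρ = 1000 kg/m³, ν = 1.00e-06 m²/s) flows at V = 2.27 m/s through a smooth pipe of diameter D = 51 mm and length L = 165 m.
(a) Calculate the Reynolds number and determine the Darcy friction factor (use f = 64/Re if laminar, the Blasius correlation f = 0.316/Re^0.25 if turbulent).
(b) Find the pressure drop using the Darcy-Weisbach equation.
(a) Re = V·D/ν = 2.27·0.051/1.00e-06 = 115770 → turbulent (Re > 4000); f = 0.316/Re^0.25 = 0.316/115770^0.25 = 0.017131 (Blasius is strictly valid for Re ≲ 1e5; used here as the smooth-pipe estimate the problem specifies)
(b) Darcy-Weisbach: ΔP = f·(L/D)·½ρV²/1000 = 0.017131·(165/0.051)·½·1000·2.27²/1000 = 142.8 kPa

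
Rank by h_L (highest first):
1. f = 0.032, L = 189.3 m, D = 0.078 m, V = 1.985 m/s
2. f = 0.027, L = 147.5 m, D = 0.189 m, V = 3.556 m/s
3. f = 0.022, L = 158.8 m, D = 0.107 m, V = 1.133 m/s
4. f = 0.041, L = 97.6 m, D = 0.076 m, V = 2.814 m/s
Case 1: h_L = 15.6 m
Case 2: h_L = 13.58 m
Case 3: h_L = 2.136 m
Case 4: h_L = 21.25 m
Ranking (highest first): 4, 1, 2, 3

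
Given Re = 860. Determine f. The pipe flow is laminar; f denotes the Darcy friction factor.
Formula: f = \frac{64}{Re}
f = 64/860 = 0.07442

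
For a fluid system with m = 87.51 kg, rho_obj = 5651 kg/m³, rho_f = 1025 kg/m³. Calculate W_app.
Formula: W_{app} = mg\left(1 - \frac{\rho_f}{\rho_{obj}}\right)
W_app = 87.51·9.81·(1 − 1025/5651) = 702.8 N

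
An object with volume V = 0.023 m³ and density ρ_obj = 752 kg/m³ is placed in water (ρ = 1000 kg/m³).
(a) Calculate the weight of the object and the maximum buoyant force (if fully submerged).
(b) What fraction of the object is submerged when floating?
(a) W=rho_obj*g*V=752*9.81*0.023=169.7 N; F_B(max)=rho*g*V=1000*9.81*0.023=225.6 N
(b) Floating fraction=rho_obj/rho=752/1000=0.752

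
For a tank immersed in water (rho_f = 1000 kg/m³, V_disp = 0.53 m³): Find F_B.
Formula: F_B = \rho_f g V_{disp}
F_B = 1000·9.81·0.53 = 5199 N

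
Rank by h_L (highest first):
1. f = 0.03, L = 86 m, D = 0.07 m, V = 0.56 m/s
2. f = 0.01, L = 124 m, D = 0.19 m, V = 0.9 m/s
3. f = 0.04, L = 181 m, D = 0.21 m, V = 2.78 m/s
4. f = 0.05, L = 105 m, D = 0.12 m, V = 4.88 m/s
Case 1: h_L = 0.5891 m
Case 2: h_L = 0.2694 m
Case 3: h_L = 13.58 m
Case 4: h_L = 53.1 m
Ranking (highest first): 4, 3, 1, 2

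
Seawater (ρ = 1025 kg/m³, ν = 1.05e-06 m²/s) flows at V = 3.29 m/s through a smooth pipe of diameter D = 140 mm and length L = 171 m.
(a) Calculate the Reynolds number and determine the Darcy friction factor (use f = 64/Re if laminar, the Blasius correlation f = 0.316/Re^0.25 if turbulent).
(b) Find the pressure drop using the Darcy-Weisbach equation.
(a) Re = V·D/ν = 3.29·0.14/1.05e-06 = 438670 → turbulent (Re > 4000); f = 0.316/Re^0.25 = 0.316/438670^0.25 = 0.012279 (Blasius is strictly valid for Re ≲ 1e5; used here as the smooth-pipe estimate the problem specifies)
(b) Darcy-Weisbach: ΔP = f·(L/D)·½ρV²/1000 = 0.012279·(171/0.140)·½·1025·3.29²/1000 = 83.2 kPa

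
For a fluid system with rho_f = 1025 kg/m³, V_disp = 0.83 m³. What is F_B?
Formula: F_B = \rho_f g V_{disp}
F_B = 1025·9.81·0.83 = 8346 N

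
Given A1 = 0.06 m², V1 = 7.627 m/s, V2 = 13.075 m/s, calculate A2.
Formula: V_2 = \frac{A_1 V_1}{A_2}
Substituting knowns: 13.075 = 0.06·7.627/A2
Solving for A2: A2 = 0.06·7.627/13.075 = 0.035 m²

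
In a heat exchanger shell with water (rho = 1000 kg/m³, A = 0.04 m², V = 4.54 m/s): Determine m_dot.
Formula: \dot{m} = \rho A V
m_dot = 1000·0.04·4.54 = 181.6 kg/s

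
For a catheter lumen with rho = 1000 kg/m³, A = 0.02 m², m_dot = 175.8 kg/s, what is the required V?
Formula: \dot{m} = \rho A V
Substituting knowns: 175.8 = 1000·0.02·V
Solving for V: V = 175.8/(1000·0.02) = 8.79 m/s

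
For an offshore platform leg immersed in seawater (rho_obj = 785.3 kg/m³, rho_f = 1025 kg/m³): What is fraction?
Formula: f_{sub} = \frac{\rho_{obj}}{\rho_f}
fraction = 785.3/1025 = 0.7661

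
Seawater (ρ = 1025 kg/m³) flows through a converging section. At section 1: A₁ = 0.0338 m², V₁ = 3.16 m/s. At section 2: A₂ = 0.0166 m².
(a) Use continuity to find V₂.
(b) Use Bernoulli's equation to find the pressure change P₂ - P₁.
(a) Continuity: A₁V₁=A₂V₂ -> V₂=A₁V₁/A₂=0.0338*3.16/0.0166=6.43 m/s
(b) Bernoulli: P₂-P₁=0.5*rho*(V₁^2-V₂^2)/1000=0.5*1025*(3.16^2-6.43^2)/1000=-16.07 kPa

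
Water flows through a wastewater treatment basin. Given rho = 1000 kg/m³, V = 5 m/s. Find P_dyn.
Formula: P_{dyn} = \frac{1}{2} \rho V^2
P_dyn = 0.5·1000·5²/1000 = 12.5 kPa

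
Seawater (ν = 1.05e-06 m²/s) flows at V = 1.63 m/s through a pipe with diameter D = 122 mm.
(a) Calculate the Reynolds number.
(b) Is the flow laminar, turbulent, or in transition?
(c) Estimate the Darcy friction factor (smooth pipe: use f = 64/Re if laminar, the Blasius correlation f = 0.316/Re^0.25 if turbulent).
(a) Re = V·D/ν = 1.63·0.122/1.05e-06 = 189390
(b) Flow regime: turbulent (Re > 4000)
(c) Friction factor: f = 0.316/Re^0.25 = 0.316/189390^0.25 = 0.01515 (Blasius is strictly valid for Re ≲ 1e5; used here as the smooth-pipe estimate the problem specifies)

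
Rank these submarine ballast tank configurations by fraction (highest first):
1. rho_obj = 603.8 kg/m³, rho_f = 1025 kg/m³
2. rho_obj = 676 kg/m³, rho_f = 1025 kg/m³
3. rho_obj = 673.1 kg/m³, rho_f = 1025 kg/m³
Case 1: fraction = 0.5891
Case 2: fraction = 0.6595
Case 3: fraction = 0.6567
Ranking (highest first): 2, 3, 1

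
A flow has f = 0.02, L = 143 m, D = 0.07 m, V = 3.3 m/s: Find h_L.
Formula: h_L = f \frac{L}{D} \frac{V^2}{2g}
h_L = 0.02·(143/0.07)·3.3²/(2·9.81) = 22.68 m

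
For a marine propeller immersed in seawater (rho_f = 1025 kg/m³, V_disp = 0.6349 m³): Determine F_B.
Formula: F_B = \rho_f g V_{disp}
F_B = 1025·9.81·0.6349 = 6384 N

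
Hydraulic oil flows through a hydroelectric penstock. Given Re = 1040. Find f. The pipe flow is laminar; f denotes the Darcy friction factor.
Formula: f = \frac{64}{Re}
f = 64/1040 = 0.06154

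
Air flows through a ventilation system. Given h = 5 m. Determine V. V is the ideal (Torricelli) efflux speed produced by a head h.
Formula: V = \sqrt{2 g h}
V = √(2·9.81·5) = 9.905 m/s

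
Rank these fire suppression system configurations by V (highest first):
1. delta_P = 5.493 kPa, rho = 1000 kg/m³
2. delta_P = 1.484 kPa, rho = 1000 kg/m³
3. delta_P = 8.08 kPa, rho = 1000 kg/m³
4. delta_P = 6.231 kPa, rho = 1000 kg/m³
Case 1: V = 3.315 m/s
Case 2: V = 1.723 m/s
Case 3: V = 4.02 m/s
Case 4: V = 3.53 m/s
Ranking (highest first): 3, 4, 1, 2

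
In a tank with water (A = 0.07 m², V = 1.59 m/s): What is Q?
Formula: Q = A V
Q = 0.07·1.59·1000 = 111.3 L/s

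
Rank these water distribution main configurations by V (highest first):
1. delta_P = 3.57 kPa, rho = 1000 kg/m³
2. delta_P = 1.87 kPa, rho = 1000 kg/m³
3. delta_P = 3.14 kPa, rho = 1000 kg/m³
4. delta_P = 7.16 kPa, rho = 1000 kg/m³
Case 1: V = 2.672 m/s
Case 2: V = 1.934 m/s
Case 3: V = 2.506 m/s
Case 4: V = 3.784 m/s
Ranking (highest first): 4, 1, 3, 2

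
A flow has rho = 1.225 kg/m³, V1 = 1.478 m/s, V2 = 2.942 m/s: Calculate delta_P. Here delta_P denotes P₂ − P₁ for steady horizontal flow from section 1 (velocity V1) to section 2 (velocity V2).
Formula: \Delta P = \frac{1}{2} \rho (V_1^2 - V_2^2)
delta_P = 0.5·1.225·(1.478² − 2.942²)/1000 = -0.003963 kPa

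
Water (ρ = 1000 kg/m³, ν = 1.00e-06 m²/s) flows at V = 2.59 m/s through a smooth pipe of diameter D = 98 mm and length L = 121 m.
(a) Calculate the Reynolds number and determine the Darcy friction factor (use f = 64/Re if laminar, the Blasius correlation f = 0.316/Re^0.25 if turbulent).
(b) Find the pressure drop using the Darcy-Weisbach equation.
(a) Re = V·D/ν = 2.59·0.098/1.00e-06 = 253820 → turbulent (Re > 4000); f = 0.316/Re^0.25 = 0.316/253820^0.25 = 0.014078 (Blasius is strictly valid for Re ≲ 1e5; used here as the smooth-pipe estimate the problem specifies)
(b) Darcy-Weisbach: ΔP = f·(L/D)·½ρV²/1000 = 0.014078·(121/0.098)·½·1000·2.59²/1000 = 58.3 kPa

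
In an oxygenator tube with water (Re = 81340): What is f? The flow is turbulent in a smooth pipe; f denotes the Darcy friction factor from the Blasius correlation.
Formula: f = \frac{0.316}{Re^{0.25}}
f = 0.316/81340^0.25 = 0.01871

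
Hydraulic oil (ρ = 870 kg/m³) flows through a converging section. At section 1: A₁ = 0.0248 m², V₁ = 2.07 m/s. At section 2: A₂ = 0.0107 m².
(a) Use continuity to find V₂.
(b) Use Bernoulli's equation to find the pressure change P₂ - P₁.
(a) Continuity: A₁V₁=A₂V₂ -> V₂=A₁V₁/A₂=0.0248*2.07/0.0107=4.80 m/s
(b) Bernoulli: P₂-P₁=0.5*rho*(V₁^2-V₂^2)/1000=0.5*870*(2.07^2-4.80^2)/1000=-8.158 kPa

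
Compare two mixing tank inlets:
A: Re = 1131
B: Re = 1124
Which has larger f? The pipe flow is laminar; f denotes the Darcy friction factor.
f(A) = 0.05659, f(B) = 0.05694. Answer: B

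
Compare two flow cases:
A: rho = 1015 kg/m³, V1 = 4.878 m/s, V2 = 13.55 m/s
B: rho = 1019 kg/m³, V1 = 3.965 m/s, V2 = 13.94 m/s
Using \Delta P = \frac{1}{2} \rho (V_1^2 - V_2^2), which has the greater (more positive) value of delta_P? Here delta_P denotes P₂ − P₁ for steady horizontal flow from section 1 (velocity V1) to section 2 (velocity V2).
delta_P(A) = -81.1 kPa, delta_P(B) = -91 kPa. Answer: A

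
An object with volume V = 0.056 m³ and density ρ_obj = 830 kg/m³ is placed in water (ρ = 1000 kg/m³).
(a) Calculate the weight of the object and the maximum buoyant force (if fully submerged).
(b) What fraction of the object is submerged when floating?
(a) W=rho_obj*g*V=830*9.81*0.056=456.0 N; F_B(max)=rho*g*V=1000*9.81*0.056=549.4 N
(b) Floating fraction=rho_obj/rho=830/1000=0.830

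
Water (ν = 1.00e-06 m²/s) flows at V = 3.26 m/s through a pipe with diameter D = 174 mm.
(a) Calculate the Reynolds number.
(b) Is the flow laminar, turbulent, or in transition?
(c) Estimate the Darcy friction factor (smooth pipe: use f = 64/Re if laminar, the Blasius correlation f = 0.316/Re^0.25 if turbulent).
(a) Re = V·D/ν = 3.26·0.174/1.00e-06 = 567240
(b) Flow regime: turbulent (Re > 4000)
(c) Friction factor: f = 0.316/Re^0.25 = 0.316/567240^0.25 = 0.01151 (Blasius is strictly valid for Re ≲ 1e5; used here as the smooth-pipe estimate the problem specifies)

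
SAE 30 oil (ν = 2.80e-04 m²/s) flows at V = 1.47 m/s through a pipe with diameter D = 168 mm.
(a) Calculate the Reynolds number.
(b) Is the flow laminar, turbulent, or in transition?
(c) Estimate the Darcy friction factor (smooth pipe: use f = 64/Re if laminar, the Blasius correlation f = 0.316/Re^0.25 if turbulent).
(a) Re = V·D/ν = 1.47·0.168/2.80e-04 = 882
(b) Flow regime: laminar (Re < 2300)
(c) Friction factor: f = 64/Re = 64/882 = 0.07256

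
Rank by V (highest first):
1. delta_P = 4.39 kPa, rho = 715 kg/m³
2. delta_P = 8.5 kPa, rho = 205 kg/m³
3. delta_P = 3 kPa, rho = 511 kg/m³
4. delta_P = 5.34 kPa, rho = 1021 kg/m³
Case 1: V = 3.504 m/s
Case 2: V = 9.106 m/s
Case 3: V = 3.427 m/s
Case 4: V = 3.234 m/s
Ranking (highest first): 2, 1, 3, 4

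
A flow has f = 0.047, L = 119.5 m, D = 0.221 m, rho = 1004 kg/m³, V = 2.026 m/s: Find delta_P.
Formula: \Delta P = f \frac{L}{D} \frac{\rho V^2}{2}
delta_P = 0.047·(119.5/0.221)·0.5·1004·2.026²/1000 = 52.37 kPa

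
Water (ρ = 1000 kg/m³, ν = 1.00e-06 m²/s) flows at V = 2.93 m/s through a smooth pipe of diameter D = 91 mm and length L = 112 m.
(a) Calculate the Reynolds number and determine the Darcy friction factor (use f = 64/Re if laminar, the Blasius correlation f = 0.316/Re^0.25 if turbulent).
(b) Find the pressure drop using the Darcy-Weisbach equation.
(a) Re = V·D/ν = 2.93·0.091/1.00e-06 = 266630 → turbulent (Re > 4000); f = 0.316/Re^0.25 = 0.316/266630^0.25 = 0.013906 (Blasius is strictly valid for Re ≲ 1e5; used here as the smooth-pipe estimate the problem specifies)
(b) Darcy-Weisbach: ΔP = f·(L/D)·½ρV²/1000 = 0.013906·(112/0.091)·½·1000·2.93²/1000 = 73.47 kPa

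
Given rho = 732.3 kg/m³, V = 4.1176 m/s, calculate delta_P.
Formula: V = \sqrt{\frac{2 \Delta P}{\rho}}
Substituting knowns: 4.1176 = √(2·(delta_P·1000)/732.3)
Solving for delta_P: delta_P = 4.1176²·732.3/2/1000 = 6.208 kPa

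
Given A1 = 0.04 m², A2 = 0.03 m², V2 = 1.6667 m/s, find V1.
Formula: V_2 = \frac{A_1 V_1}{A_2}
Substituting knowns: 1.6667 = 0.04·V1/0.03
Solving for V1: V1 = 1.6667·0.03/0.04 = 1.25 m/s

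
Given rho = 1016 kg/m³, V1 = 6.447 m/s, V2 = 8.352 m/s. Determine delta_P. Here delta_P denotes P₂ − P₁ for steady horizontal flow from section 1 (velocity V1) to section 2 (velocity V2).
Formula: \Delta P = \frac{1}{2} \rho (V_1^2 - V_2^2)
delta_P = 0.5·1016·(6.447² − 8.352²)/1000 = -14.32 kPa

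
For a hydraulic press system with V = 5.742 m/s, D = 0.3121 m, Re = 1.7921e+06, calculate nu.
Formula: Re = \frac{V D}{\nu}
Substituting knowns: 1.7921e+06 = 5.742·0.3121/nu
Solving for nu: nu = 5.742·0.3121/1.7921e+06 = 1.000e-06 m²/s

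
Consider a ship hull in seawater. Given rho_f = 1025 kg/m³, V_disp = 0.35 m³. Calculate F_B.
Formula: F_B = \rho_f g V_{disp}
F_B = 1025·9.81·0.35 = 3519 N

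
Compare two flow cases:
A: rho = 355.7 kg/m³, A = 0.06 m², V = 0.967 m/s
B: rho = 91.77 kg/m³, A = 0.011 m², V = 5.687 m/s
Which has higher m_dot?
m_dot(A) = 20.64 kg/s, m_dot(B) = 5.741 kg/s. Answer: A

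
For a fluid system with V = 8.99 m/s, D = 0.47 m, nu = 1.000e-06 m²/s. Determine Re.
Formula: Re = \frac{V D}{\nu}
Re = 8.99·0.47/1.000e-06 = 4.225e+06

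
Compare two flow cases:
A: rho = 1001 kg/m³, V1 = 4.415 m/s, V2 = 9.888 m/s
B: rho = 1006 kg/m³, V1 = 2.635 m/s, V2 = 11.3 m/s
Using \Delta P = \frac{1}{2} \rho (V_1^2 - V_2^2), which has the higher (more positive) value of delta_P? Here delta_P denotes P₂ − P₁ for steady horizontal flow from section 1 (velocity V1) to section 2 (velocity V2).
delta_P(A) = -39.18 kPa, delta_P(B) = -60.74 kPa. Answer: A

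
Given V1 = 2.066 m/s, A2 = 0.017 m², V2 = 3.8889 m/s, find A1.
Formula: V_2 = \frac{A_1 V_1}{A_2}
Substituting knowns: 3.8889 = A1·2.066/0.017
Solving for A1: A1 = 3.8889·0.017/2.066 = 0.032 m²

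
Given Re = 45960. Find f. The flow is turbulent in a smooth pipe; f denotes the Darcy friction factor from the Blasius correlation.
Formula: f = \frac{0.316}{Re^{0.25}}
f = 0.316/45960^0.25 = 0.02158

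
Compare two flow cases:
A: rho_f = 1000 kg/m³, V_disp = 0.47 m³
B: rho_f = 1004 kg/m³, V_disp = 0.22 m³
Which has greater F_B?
F_B(A) = 4611 N, F_B(B) = 2167 N. Answer: A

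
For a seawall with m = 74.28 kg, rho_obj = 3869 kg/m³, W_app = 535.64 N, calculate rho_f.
Formula: W_{app} = mg\left(1 - \frac{\rho_f}{\rho_{obj}}\right)
Substituting knowns: 535.64 = 74.28·9.81·(1 − rho_f/3869)
Solving for rho_f: rho_f = 3869·(1 − 535.64/(74.28·9.81)) = 1025 kg/m³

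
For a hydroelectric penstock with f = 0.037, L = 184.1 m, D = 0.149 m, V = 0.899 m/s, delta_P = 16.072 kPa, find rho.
Formula: \Delta P = f \frac{L}{D} \frac{\rho V^2}{2}
Substituting knowns: 16.072 = 0.037·(184.1/0.149)·0.5·rho·0.899²/1000
Solving for rho: rho = (16.072·1000)/(0.037·(184.1/0.149)·0.5·0.899²) = 870 kg/m³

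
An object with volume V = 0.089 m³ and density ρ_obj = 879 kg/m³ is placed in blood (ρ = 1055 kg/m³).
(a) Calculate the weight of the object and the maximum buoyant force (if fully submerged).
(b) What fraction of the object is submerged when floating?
(a) W=rho_obj*g*V=879*9.81*0.089=767.4 N; F_B(max)=rho*g*V=1055*9.81*0.089=921.1 N
(b) Floating fraction=rho_obj/rho=879/1055=0.833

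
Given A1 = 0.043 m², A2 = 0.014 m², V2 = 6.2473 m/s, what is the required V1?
Formula: V_2 = \frac{A_1 V_1}{A_2}
Substituting knowns: 6.2473 = 0.043·V1/0.014
Solving for V1: V1 = 6.2473·0.014/0.043 = 2.034 m/s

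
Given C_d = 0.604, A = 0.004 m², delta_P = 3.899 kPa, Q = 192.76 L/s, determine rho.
Formula: Q = C_d A \sqrt{\frac{2 \Delta P}{\rho}}
Substituting knowns: 192.76 = 0.604·0.004·√(2·(3.899·1000)/rho)·1000
Solving for rho: rho = 2·(3.899·1000)/((192.76/1000)/(0.604·0.004))² = 1.225 kg/m³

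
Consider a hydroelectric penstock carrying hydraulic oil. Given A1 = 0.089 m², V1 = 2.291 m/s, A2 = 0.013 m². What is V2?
Formula: V_2 = \frac{A_1 V_1}{A_2}
V2 = 0.089·2.291/0.013 = 15.68 m/s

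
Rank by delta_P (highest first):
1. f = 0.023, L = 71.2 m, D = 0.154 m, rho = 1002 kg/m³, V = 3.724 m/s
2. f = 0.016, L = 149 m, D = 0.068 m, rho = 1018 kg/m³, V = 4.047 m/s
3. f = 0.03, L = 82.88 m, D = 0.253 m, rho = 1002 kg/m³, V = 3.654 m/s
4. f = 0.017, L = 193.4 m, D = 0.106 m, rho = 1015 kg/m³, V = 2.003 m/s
Case 1: delta_P = 73.88 kPa
Case 2: delta_P = 292.3 kPa
Case 3: delta_P = 65.74 kPa
Case 4: delta_P = 63.15 kPa
Ranking (highest first): 2, 1, 3, 4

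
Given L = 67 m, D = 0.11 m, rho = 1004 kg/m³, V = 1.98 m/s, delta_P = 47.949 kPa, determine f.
Formula: \Delta P = f \frac{L}{D} \frac{\rho V^2}{2}
Substituting knowns: 47.949 = f·(67/0.11)·0.5·1004·1.98²/1000
Solving for f: f = (47.949·1000)/((67/0.11)·0.5·1004·1.98²) = 0.04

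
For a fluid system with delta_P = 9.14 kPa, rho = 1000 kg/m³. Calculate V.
Formula: V = \sqrt{\frac{2 \Delta P}{\rho}}
V = √(2·(9.14·1000)/1000) = 4.276 m/s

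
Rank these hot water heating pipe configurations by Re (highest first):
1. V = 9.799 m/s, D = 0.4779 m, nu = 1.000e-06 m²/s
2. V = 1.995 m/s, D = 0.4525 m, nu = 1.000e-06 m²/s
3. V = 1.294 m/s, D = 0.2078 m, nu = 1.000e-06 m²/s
Case 1: Re = 4.683e+06
Case 2: Re = 902738
Case 3: Re = 268893
Ranking (highest first): 1, 2, 3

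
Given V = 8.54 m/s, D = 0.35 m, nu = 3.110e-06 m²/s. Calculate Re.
Formula: Re = \frac{V D}{\nu}
Re = 8.54·0.35/3.110e-06 = 961093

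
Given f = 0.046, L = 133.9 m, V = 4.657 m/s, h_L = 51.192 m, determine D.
Formula: h_L = f \frac{L}{D} \frac{V^2}{2g}
Substituting knowns: 51.192 = 0.046·(133.9/D)·4.657²/(2·9.81)
Solving for D: D = 0.046·133.9·4.657²/(2·9.81·51.192) = 0.133 m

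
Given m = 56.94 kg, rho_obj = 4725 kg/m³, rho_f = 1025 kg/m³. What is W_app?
Formula: W_{app} = mg\left(1 - \frac{\rho_f}{\rho_{obj}}\right)
W_app = 56.94·9.81·(1 − 1025/4725) = 437.4 N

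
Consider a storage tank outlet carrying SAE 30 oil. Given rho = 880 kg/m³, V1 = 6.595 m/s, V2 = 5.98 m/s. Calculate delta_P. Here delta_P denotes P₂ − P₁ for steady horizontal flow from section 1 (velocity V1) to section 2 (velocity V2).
Formula: \Delta P = \frac{1}{2} \rho (V_1^2 - V_2^2)
delta_P = 0.5·880·(6.595² − 5.98²)/1000 = 3.403 kPa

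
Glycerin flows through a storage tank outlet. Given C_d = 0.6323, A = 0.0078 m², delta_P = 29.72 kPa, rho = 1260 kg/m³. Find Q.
Formula: Q = C_d A \sqrt{\frac{2 \Delta P}{\rho}}
Q = 0.6323·0.0078·√(2·(29.72·1000)/1260)·1000 = 33.87 L/s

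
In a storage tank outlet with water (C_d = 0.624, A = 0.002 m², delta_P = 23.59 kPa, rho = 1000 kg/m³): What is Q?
Formula: Q = C_d A \sqrt{\frac{2 \Delta P}{\rho}}
Q = 0.624·0.002·√(2·(23.59·1000)/1000)·1000 = 8.572 L/s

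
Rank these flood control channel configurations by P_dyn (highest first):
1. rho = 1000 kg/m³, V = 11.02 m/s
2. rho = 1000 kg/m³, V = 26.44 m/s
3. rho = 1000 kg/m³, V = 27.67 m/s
Case 1: P_dyn = 60.72 kPa
Case 2: P_dyn = 349.5 kPa
Case 3: P_dyn = 382.8 kPa
Ranking (highest first): 3, 2, 1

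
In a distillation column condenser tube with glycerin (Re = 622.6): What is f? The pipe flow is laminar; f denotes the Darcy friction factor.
Formula: f = \frac{64}{Re}
f = 64/622.6 = 0.1028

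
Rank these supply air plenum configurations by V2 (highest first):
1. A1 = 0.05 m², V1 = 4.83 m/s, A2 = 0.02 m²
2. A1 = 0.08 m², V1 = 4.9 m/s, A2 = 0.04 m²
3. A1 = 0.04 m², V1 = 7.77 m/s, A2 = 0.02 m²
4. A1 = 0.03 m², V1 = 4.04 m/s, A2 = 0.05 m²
Case 1: V2 = 12.08 m/s
Case 2: V2 = 9.8 m/s
Case 3: V2 = 15.54 m/s
Case 4: V2 = 2.424 m/s
Ranking (highest first): 3, 1, 2, 4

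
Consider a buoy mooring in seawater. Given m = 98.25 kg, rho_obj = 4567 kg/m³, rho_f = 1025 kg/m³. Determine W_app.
Formula: W_{app} = mg\left(1 - \frac{\rho_f}{\rho_{obj}}\right)
W_app = 98.25·9.81·(1 − 1025/4567) = 747.5 N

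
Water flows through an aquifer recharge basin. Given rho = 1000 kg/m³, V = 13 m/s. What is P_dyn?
Formula: P_{dyn} = \frac{1}{2} \rho V^2
P_dyn = 0.5·1000·13²/1000 = 84.5 kPa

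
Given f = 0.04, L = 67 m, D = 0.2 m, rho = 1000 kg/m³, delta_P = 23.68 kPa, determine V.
Formula: \Delta P = f \frac{L}{D} \frac{\rho V^2}{2}
Substituting knowns: 23.68 = 0.04·(67/0.2)·0.5·1000·V²/1000
Solving for V: V = √((23.68·1000)/(0.04·(67/0.2)·0.5·1000)) = 1.88 m/s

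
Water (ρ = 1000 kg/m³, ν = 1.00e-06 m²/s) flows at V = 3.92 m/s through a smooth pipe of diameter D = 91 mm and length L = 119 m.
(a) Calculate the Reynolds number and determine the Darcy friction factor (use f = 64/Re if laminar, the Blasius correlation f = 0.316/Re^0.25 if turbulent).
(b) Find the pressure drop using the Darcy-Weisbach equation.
(a) Re = V·D/ν = 3.92·0.091/1.00e-06 = 356720 → turbulent (Re > 4000); f = 0.316/Re^0.25 = 0.316/356720^0.25 = 0.01293 (Blasius is strictly valid for Re ≲ 1e5; used here as the smooth-pipe estimate the problem specifies)
(b) Darcy-Weisbach: ΔP = f·(L/D)·½ρV²/1000 = 0.01293·(119/0.091)·½·1000·3.92²/1000 = 129.9 kPa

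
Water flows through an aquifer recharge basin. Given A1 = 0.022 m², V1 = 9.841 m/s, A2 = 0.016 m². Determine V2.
Formula: V_2 = \frac{A_1 V_1}{A_2}
V2 = 0.022·9.841/0.016 = 13.53 m/s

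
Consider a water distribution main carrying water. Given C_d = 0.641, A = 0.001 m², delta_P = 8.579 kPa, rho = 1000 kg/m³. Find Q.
Formula: Q = C_d A \sqrt{\frac{2 \Delta P}{\rho}}
Q = 0.641·0.001·√(2·(8.579·1000)/1000)·1000 = 2.655 L/s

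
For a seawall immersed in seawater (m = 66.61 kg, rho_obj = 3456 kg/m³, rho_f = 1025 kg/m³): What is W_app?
Formula: W_{app} = mg\left(1 - \frac{\rho_f}{\rho_{obj}}\right)
W_app = 66.61·9.81·(1 − 1025/3456) = 459.6 N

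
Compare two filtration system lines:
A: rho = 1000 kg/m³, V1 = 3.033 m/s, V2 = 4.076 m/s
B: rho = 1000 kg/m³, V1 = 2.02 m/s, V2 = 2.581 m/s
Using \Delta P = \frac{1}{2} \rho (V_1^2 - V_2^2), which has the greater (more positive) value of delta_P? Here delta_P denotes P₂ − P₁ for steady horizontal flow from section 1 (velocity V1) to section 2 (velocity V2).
delta_P(A) = -3.707 kPa, delta_P(B) = -1.291 kPa. Answer: B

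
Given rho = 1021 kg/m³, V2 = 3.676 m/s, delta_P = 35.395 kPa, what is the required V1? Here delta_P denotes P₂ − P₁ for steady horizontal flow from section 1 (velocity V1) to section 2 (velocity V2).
Formula: \Delta P = \frac{1}{2} \rho (V_1^2 - V_2^2)
Substituting knowns: 35.395 = 0.5·1021·(V1² − 3.676²)/1000
Solving for V1: V1 = √(3.676² + 2·(35.395·1000)/1021) = 9.102 m/s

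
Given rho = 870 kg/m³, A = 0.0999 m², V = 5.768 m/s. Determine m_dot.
Formula: \dot{m} = \rho A V
m_dot = 870·0.0999·5.768 = 501.3 kg/s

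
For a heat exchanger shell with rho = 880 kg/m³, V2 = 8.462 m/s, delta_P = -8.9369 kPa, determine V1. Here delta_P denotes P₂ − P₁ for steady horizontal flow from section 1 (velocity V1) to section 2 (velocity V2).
Formula: \Delta P = \frac{1}{2} \rho (V_1^2 - V_2^2)
Substituting knowns: -8.9369 = 0.5·880·(V1² − 8.462²)/1000
Solving for V1: V1 = √(8.462² + 2·(-8.9369·1000)/880) = 7.162 m/s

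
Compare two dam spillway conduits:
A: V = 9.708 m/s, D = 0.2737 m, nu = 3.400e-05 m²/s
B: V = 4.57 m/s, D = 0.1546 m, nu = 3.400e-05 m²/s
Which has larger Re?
Re(A) = 78149, Re(B) = 20780. Answer: A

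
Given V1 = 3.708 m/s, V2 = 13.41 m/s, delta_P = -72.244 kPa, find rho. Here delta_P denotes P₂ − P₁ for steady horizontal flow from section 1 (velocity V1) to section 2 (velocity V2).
Formula: \Delta P = \frac{1}{2} \rho (V_1^2 - V_2^2)
Substituting knowns: -72.244 = 0.5·rho·(3.708² − 13.41²)/1000
Solving for rho: rho = 2·(-72.244·1000)/(3.708² − 13.41²) = 870 kg/m³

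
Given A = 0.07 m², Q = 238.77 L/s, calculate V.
Formula: Q = A V
Substituting knowns: 238.77 = 0.07·V·1000
Solving for V: V = (238.77/1000)/0.07 = 3.411 m/s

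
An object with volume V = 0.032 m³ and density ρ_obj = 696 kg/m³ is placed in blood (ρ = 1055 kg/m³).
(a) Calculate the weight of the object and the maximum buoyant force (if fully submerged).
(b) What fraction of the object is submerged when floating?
(a) W=rho_obj*g*V=696*9.81*0.032=218.5 N; F_B(max)=rho*g*V=1055*9.81*0.032=331.2 N
(b) Floating fraction=rho_obj/rho=696/1055=0.660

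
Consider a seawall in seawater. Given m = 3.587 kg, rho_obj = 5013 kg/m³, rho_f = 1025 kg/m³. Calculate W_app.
Formula: W_{app} = mg\left(1 - \frac{\rho_f}{\rho_{obj}}\right)
W_app = 3.587·9.81·(1 − 1025/5013) = 27.99 N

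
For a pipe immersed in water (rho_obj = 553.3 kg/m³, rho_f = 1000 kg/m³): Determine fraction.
Formula: f_{sub} = \frac{\rho_{obj}}{\rho_f}
fraction = 553.3/1000 = 0.5533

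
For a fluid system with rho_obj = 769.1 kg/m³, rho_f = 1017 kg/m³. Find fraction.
Formula: f_{sub} = \frac{\rho_{obj}}{\rho_f}
fraction = 769.1/1017 = 0.7562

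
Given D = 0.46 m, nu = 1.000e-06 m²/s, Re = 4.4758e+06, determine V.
Formula: Re = \frac{V D}{\nu}
Substituting knowns: 4.4758e+06 = V·0.46/1.000e-06
Solving for V: V = 4.4758e+06·1.000e-06/0.46 = 9.73 m/s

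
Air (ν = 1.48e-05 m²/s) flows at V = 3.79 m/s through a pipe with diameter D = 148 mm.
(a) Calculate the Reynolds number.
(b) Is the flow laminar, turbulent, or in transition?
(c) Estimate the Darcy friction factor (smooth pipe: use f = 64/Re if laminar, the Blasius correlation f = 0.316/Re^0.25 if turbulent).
(a) Re = V·D/ν = 3.79·0.148/1.48e-05 = 37900
(b) Flow regime: turbulent (Re > 4000)
(c) Friction factor: f = 0.316/Re^0.25 = 0.316/37900^0.25 = 0.02265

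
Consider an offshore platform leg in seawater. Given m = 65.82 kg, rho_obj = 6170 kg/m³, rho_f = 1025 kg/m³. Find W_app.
Formula: W_{app} = mg\left(1 - \frac{\rho_f}{\rho_{obj}}\right)
W_app = 65.82·9.81·(1 − 1025/6170) = 538.4 N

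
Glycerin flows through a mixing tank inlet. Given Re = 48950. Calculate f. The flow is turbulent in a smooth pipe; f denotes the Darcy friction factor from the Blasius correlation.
Formula: f = \frac{0.316}{Re^{0.25}}
f = 0.316/48950^0.25 = 0.02124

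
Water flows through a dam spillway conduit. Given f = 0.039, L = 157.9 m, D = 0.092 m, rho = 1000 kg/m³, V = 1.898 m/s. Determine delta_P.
Formula: \Delta P = f \frac{L}{D} \frac{\rho V^2}{2}
delta_P = 0.039·(157.9/0.092)·0.5·1000·1.898²/1000 = 120.6 kPa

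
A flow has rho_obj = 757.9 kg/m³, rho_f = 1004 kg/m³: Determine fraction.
Formula: f_{sub} = \frac{\rho_{obj}}{\rho_f}
fraction = 757.9/1004 = 0.7549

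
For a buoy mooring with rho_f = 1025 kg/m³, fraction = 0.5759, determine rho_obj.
Formula: f_{sub} = \frac{\rho_{obj}}{\rho_f}
Substituting knowns: 0.5759 = rho_obj/1025
Solving for rho_obj: rho_obj = 0.5759·1025 = 590.3 kg/m³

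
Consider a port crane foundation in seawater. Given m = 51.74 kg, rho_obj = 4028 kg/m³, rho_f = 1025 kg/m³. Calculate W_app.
Formula: W_{app} = mg\left(1 - \frac{\rho_f}{\rho_{obj}}\right)
W_app = 51.74·9.81·(1 − 1025/4028) = 378.4 N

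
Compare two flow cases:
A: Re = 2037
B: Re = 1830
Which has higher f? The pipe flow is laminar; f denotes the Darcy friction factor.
f(A) = 0.03142, f(B) = 0.03497. Answer: B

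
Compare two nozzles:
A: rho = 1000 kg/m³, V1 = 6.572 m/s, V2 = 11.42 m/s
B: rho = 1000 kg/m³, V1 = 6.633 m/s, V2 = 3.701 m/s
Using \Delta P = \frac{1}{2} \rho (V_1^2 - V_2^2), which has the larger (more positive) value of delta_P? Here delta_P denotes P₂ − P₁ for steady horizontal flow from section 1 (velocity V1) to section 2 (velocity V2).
delta_P(A) = -43.61 kPa, delta_P(B) = 15.15 kPa. Answer: B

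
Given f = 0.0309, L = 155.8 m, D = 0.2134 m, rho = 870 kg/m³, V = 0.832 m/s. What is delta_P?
Formula: \Delta P = f \frac{L}{D} \frac{\rho V^2}{2}
delta_P = 0.0309·(155.8/0.2134)·0.5·870·0.832²/1000 = 6.793 kPa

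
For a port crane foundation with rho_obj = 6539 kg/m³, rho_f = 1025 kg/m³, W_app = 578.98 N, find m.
Formula: W_{app} = mg\left(1 - \frac{\rho_f}{\rho_{obj}}\right)
Substituting knowns: 578.98 = m·9.81·(1 − 1025/6539)
Solving for m: m = 578.98/(9.81·(1 − 1025/6539)) = 69.99 kg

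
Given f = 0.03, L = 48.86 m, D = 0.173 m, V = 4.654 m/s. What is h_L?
Formula: h_L = f \frac{L}{D} \frac{V^2}{2g}
h_L = 0.03·(48.86/0.173)·4.654²/(2·9.81) = 9.354 m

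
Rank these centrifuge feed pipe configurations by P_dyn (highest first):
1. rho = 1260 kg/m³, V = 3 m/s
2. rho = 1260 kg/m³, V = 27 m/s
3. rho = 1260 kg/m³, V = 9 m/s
Case 1: P_dyn = 5.67 kPa
Case 2: P_dyn = 459.3 kPa
Case 3: P_dyn = 51.03 kPa
Ranking (highest first): 2, 3, 1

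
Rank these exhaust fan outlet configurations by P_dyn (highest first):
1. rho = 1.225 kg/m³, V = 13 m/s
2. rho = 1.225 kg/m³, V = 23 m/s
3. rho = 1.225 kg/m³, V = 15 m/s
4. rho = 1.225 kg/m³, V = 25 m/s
Case 1: P_dyn = 0.1035 kPa
Case 2: P_dyn = 0.324 kPa
Case 3: P_dyn = 0.1378 kPa
Case 4: P_dyn = 0.3828 kPa
Ranking (highest first): 4, 2, 3, 1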